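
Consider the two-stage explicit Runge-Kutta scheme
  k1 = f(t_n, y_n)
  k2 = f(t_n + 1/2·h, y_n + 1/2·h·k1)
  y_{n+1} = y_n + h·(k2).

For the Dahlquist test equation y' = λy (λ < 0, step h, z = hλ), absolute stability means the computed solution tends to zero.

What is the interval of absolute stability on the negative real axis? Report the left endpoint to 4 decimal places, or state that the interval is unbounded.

Test eqn y'=λy, z=hλ:
  k1=λy_n ⇒ h·k1=z·y_n;  k2=λ(1+1/2z)y_n ⇒ h·k2=z(1+1/2z)y_n
  y_{n+1}/y_n = 1 + z(1+1/2z) = 1 + z + 1/2z²
  ⇒ R(z) = 1 + z + 1/2z².

Need |R(x)|<1, x<0.
x=-1.75: |R|=0.7812
R=1: x+1/2x²=0 ⇒ x=−2=-2.0000; min R=1−1/(4·1/2)=0.5000>−1
Confirm numerically:
  x=-1.739: |R|=0.77306 <1
  x=-1.550: |R|=0.65125 <1
  x=-1.171: |R|=0.51462 <1
  x=-1.013: |R|=0.50008 <1
  x=-2.458: |R|=1.56288 >1
  x=-2.369: |R|=1.43708 >1
  x=-2.199: |R|=1.21880 >1
Stable set (-2.0000, 0).

(-2.0000, 0).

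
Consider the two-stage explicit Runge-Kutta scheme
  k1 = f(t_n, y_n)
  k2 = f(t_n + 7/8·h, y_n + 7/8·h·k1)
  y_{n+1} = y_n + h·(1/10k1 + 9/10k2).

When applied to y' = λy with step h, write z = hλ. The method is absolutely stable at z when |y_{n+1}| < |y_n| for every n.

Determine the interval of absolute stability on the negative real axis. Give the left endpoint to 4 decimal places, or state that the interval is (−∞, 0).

z∈(-1.2698,0).

Set f=λy, z=hλ:
  k1=λy_n ⇒ h·k1=z·y_n;  k2=λ(1+7/8z)y_n ⇒ h·k2=z(1+7/8z)y_n
  y_{n+1}/y_n = 1 + 1/10z + 9/10z(1+7/8z) = 1 + z + 63/80z²
  ⇒ R(z) = 1 + z + 63/80z².

Solve |R(x)|<1 on ℝ⁻.
x=-1.74: |R|=1.6442
R=1: x+63/80x²=0 ⇒ x=−80/63=-1.2698; min R=1−1/(4·63/80)=0.6825>−1
Confirm numerically:
  x=-0.968: |R|=0.76991 <1
  x=-0.914: |R|=0.74387 <1
  x=-0.808: |R|=0.70613 <1
  x=-0.611: |R|=0.68299 <1
  x=-1.410: |R|=1.15563 >1
  x=-1.319: |R|=1.05106 >1
So |R|<1 on (-1.2698, 0).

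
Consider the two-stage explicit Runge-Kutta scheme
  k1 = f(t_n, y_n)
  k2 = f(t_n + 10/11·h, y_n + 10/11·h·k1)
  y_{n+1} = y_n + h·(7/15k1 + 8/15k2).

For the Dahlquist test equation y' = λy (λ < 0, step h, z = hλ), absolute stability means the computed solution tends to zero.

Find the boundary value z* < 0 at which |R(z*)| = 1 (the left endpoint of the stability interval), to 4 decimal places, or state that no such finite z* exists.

Test eqn y'=λy, z=hλ:
  k1=λy_n ⇒ h·k1=z·y_n;  k2=λ(1+10/11z)y_n ⇒ h·k2=z(1+10/11z)y_n
  y_{n+1}/y_n = 1 + 7/15z + 8/15z(1+10/11z) = 1 + z + 16/33z²
  so R(z) = 1 + z + 16/33z².

Need |R(x)|<1, x<0.
x=-1.47: |R|=0.5777
R=1: x+16/33x²=0 ⇒ x=−33/16=-2.0625; min R=1−1/(4·16/33)=0.4844>−1
Confirm numerically:
  x=-1.898: |R|=0.84862 <1
  x=-1.856: |R|=0.81418 <1
  x=-1.809: |R|=0.77766 <1
  x=-1.049: |R|=0.48453 <1
  x=-2.234: |R|=1.18576 >1
  x=-2.196: |R|=1.14214 >1
  x=-2.157: |R|=1.09883 >1
Interval (-2.0625, 0).

z* = -2.0625.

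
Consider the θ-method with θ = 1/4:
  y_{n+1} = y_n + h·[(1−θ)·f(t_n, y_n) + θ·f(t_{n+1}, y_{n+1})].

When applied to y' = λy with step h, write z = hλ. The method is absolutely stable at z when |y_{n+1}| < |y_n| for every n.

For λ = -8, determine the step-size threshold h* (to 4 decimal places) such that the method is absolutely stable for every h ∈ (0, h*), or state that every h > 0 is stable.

Set f=λy, z=hλ:
  y_{n+1} = y_n + z·[3/4·y_n + 1/4·y_{n+1}] ⇒ (1 − 1/4z)y_{n+1} = (1 + 3/4z)y_n
  ⇒ R(z) = (1 + 3/4z)/(1 − 1/4z).

Find x<0 with |R(x)|<1.
x=-1.3: |R|=0.0189
R=−1: 1+3/4x = −1+1/4x ⇒ -1/2x=2 ⇒ x=2/(-1/2)=-4.0000
Confirm numerically:
  x=-3.915: |R|=0.97852 <1
  x=-1.784: |R|=0.23375 <1
  x=-1.608: |R|=0.14693 <1
  x=-4.529: |R|=1.12405 >1
  x=-4.491: |R|=1.11565 >1
Stable set (-4.0000, 0).

(-4.0000,0); λ=-8 ⇒ h* = (4)/8 = 0.5000.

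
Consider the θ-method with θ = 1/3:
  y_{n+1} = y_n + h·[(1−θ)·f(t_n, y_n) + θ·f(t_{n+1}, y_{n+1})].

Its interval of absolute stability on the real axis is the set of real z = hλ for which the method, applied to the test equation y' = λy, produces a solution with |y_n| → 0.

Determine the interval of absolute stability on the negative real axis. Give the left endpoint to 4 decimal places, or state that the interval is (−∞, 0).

With y'=λy (z=hλ):
  y_{n+1} = y_n + z·[2/3·y_n + 1/3·y_{n+1}] ⇒ (1 − 1/3z)y_{n+1} = (1 + 2/3z)y_n
  Hence R(z) = (1 + 2/3z)/(1 − 1/3z).

Boundary: |R(x)|=1, x<0.
x=-0.49: |R|=0.5788
R=−1: 1+2/3x = −1+1/3x ⇒ -1/3x=2 ⇒ x=2/(-1/3)=-6.0000
Confirm numerically:
  x=-5.966: |R|=0.99621 <1
  x=-3.748: |R|=0.66627 <1
  x=-3.025: |R|=0.50622 <1
  x=-2.848: |R|=0.46101 <1
  x=-6.228: |R|=1.02471 >1
  x=-6.197: |R|=1.02142 >1
  x=-6.153: |R|=1.01672 >1
Interval (-6.0000, 0).

(-6.0000, 0).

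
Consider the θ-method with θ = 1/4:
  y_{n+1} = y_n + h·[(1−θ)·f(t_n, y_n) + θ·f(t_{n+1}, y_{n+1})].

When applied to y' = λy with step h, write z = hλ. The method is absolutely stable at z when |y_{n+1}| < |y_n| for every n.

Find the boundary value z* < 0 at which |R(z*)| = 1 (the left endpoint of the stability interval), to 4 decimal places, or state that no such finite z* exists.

z* = -4.0000.

Set f=λy, z=hλ:
  y_{n+1} = y_n + z·[3/4·y_n + 1/4·y_{n+1}] ⇒ (1 − 1/4z)y_{n+1} = (1 + 3/4z)y_n
  ⇒ R(z) = (1 + 3/4z)/(1 − 1/4z).

Solve |R(x)|<1 on ℝ⁻.
x=-1.25: |R|=0.0476
R=−1: 1+3/4x = −1+1/4x ⇒ -1/2x=2 ⇒ x=2/(-1/2)=-4.0000
Confirm numerically:
  x=-3.495: |R|=0.86524 <1
  x=-3.336: |R|=0.81897 <1
  x=-3.021: |R|=0.72112 <1
  x=-4.579: |R|=1.13498 >1
  x=-4.402: |R|=1.09569 >1
Interval (-4.0000, 0).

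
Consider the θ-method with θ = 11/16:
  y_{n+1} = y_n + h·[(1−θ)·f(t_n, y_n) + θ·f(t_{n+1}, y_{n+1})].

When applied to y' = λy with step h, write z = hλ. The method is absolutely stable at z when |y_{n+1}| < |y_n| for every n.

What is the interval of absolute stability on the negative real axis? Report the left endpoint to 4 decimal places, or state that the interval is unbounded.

unbounded; (−∞, 0).

Set f=λy, z=hλ:
  y_{n+1} = y_n + z·[5/16·y_n + 11/16·y_{n+1}] ⇒ (1 − 11/16z)y_{n+1} = (1 + 5/16z)y_n
  ⇒ R(z) = (1 + 5/16z)/(1 − 11/16z).

Boundary: |R(x)|=1, x<0.
x=-1.52: |R|=0.2567
x=-2: |R|=0.1579
x=-10: |R|=0.2698
x=-100: |R|=0.4337
θ=11/16≥1/2 ⇒ |1+5/16x|<|1−11/16x| ∀x<0 ⇒ stable on all of ℝ⁻.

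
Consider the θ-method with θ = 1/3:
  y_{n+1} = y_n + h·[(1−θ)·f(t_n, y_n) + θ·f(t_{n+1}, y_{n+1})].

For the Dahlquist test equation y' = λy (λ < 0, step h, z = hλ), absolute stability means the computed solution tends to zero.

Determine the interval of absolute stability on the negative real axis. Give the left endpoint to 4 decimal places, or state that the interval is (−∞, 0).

z∈(-6.0000,0).

Set f=λy, z=hλ:
  y_{n+1} = y_n + z·[2/3·y_n + 1/3·y_{n+1}] ⇒ (1 − 1/3z)y_{n+1} = (1 + 2/3z)y_n
  ⇒ R(z) = (1 + 2/3z)/(1 − 1/3z).

Find x<0 with |R(x)|<1.
x=-0.7: |R|=0.4324
R=−1: 1+2/3x = −1+1/3x ⇒ -1/3x=2 ⇒ x=2/(-1/3)=-6.0000
Confirm numerically:
  x=-5.919: |R|=0.99092 <1
  x=-5.734: |R|=0.96954 <1
  x=-4.290: |R|=0.76543 <1
  x=-3.698: |R|=0.65632 <1
  x=-6.319: |R|=1.03423 >1
  x=-6.151: |R|=1.01650 >1
So |R|<1 on (-6.0000, 0).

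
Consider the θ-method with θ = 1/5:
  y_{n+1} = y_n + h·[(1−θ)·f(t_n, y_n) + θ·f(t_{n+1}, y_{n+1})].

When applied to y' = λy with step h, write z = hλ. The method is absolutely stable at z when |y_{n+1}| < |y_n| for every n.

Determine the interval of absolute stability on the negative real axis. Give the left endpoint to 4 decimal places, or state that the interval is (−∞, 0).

On y'=λy, z=hλ:
  y_{n+1} = y_n + z·[4/5·y_n + 1/5·y_{n+1}] ⇒ (1 − 1/5z)y_{n+1} = (1 + 4/5z)y_n
  R(z) = (1 + 4/5z)/(1 − 1/5z).

Solve |R(x)|<1 on ℝ⁻.
x=-0.49: |R|=0.5537
R=−1: 1+4/5x = −1+1/5x ⇒ -3/5x=2 ⇒ x=2/(-3/5)=-3.3333
Confirm numerically:
  x=-3.260: |R|=0.97337 <1
  x=-1.709: |R|=0.27366 <1
  x=-1.625: |R|=0.22642 <1
  x=-3.716: |R|=1.13171 >1
  x=-3.618: |R|=1.09909 >1
  x=-3.535: |R|=1.07088 >1
So |R|<1 on (-3.3333, 0).

(-3.3333, 0).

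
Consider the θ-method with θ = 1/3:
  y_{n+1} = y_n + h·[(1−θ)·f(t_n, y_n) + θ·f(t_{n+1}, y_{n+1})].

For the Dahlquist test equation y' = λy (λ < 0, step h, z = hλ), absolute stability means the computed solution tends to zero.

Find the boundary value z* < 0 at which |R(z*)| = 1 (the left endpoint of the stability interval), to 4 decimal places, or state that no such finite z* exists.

left endpoint -6.0000.

Set f=λy, z=hλ:
  y_{n+1} = y_n + z·[2/3·y_n + 1/3·y_{n+1}] ⇒ (1 − 1/3z)y_{n+1} = (1 + 2/3z)y_n
  ⇒ R(z) = (1 + 2/3z)/(1 − 1/3z).

Need |R(x)|<1, x<0.
x=-1.61: |R|=0.0477
R=−1: 1+2/3x = −1+1/3x ⇒ -1/3x=2 ⇒ x=2/(-1/3)=-6.0000
Confirm numerically:
  x=-5.475: |R|=0.93805 <1
  x=-4.269: |R|=0.76187 <1
  x=-3.829: |R|=0.68209 <1
  x=-3.660: |R|=0.64865 <1
  x=-6.266: |R|=1.02871 >1
  x=-6.159: |R|=1.01736 >1
  x=-6.122: |R|=1.01337 >1
Stable set (-6.0000, 0).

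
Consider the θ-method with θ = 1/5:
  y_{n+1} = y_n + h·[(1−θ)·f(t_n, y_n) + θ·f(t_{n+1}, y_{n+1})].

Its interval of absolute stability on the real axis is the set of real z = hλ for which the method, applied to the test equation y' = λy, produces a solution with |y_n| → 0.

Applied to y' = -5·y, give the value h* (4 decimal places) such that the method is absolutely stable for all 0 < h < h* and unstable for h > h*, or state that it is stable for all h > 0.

On y'=λy, z=hλ:
  y_{n+1} = y_n + z·[4/5·y_n + 1/5·y_{n+1}] ⇒ (1 − 1/5z)y_{n+1} = (1 + 4/5z)y_n
  R(z) = (1 + 4/5z)/(1 − 1/5z).

Boundary: |R(x)|=1, x<0.
x=-0.77: |R|=0.3328
R=−1: 1+4/5x = −1+1/5x ⇒ -3/5x=2 ⇒ x=2/(-3/5)=-3.3333
Confirm numerically:
  x=-2.760: |R|=0.77835 <1
  x=-1.870: |R|=0.36099 <1
  x=-1.647: |R|=0.23890 <1
  x=-3.560: |R|=1.07944 >1
  x=-3.391: |R|=1.02062 >1
Stable set (-3.3333, 0).

(-3.3333,0); λ=-5 ⇒ h* = (10/3)/5 = 0.6667.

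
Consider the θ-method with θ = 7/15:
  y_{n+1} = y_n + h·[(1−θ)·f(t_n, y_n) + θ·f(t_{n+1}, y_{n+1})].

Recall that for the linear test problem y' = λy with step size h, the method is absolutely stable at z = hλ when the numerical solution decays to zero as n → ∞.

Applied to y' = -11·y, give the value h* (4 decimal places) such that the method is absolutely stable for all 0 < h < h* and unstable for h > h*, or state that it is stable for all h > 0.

(-30.0000,0); λ=-11 ⇒ h* = (30)/11 = 2.7273.

With y'=λy (z=hλ):
  y_{n+1} = y_n + z·[8/15·y_n + 7/15·y_{n+1}] ⇒ (1 − 7/15z)y_{n+1} = (1 + 8/15z)y_n
  R(z) = (1 + 8/15z)/(1 − 7/15z).

Solve |R(x)|<1 on ℝ⁻.
x=-0.78: |R|=0.4282
R=−1: 1+8/15x = −1+7/15x ⇒ -1/15x=2 ⇒ x=2/(-1/15)=-30.0000
Confirm numerically:
  x=-25.693: |R|=0.97790 <1
  x=-24.571: |R|=0.97097 <1
  x=-22.342: |R|=0.95532 <1
  x=-20.550: |R|=0.94051 <1
  x=-30.505: |R|=1.00221 >1
  x=-30.155: |R|=1.00069 >1
Stable set (-30.0000, 0).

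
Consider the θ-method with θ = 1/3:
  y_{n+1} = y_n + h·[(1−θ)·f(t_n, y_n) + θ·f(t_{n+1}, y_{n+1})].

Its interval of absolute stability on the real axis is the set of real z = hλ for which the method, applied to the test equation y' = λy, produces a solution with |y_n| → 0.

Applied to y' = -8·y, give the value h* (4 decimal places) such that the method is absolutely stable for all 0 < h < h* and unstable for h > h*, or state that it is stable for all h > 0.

(-6.0000,0); λ=-8 ⇒ h* = (6)/8 = 0.7500.

Set f=λy, z=hλ:
  y_{n+1} = y_n + z·[2/3·y_n + 1/3·y_{n+1}] ⇒ (1 − 1/3z)y_{n+1} = (1 + 2/3z)y_n
  R(z) = (1 + 2/3z)/(1 − 1/3z).

Boundary: |R(x)|=1, x<0.
x=-1.65: |R|=0.0645
R=−1: 1+2/3x = −1+1/3x ⇒ -1/3x=2 ⇒ x=2/(-1/3)=-6.0000
Confirm numerically:
  x=-5.190: |R|=0.90110 <1
  x=-2.951: |R|=0.48765 <1
  x=-2.779: |R|=0.44264 <1
  x=-6.585: |R|=1.06103 >1
  x=-6.283: |R|=1.03049 >1
So |R|<1 on (-6.0000, 0).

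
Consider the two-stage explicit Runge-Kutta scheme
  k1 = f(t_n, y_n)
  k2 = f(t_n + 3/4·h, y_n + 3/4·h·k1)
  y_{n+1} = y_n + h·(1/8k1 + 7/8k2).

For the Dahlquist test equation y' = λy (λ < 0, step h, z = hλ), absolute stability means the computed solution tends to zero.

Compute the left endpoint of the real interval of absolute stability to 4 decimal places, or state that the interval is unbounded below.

Set f=λy, z=hλ:
  k1=λy_n ⇒ h·k1=z·y_n;  k2=λ(1+3/4z)y_n ⇒ h·k2=z(1+3/4z)y_n
  y_{n+1}/y_n = 1 + 1/8z + 7/8z(1+3/4z) = 1 + z + 21/32z²
  R(z) = 1 + z + 21/32z².

Need |R(x)|<1, x<0.
x=-1.67: |R|=1.1602
R=1: x+21/32x²=0 ⇒ x=−32/21=-1.5238; min R=1−1/(4·21/32)=0.6190>−1
Confirm numerically:
  x=-1.229: |R|=0.76223 <1
  x=-0.896: |R|=0.63085 <1
  x=-0.891: |R|=0.62998 <1
  x=-0.654: |R|=0.62669 <1
  x=-1.919: |R|=1.49768 >1
  x=-1.735: |R|=1.24046 >1
Stable set (-1.5238, 0).

left endpoint -1.5238.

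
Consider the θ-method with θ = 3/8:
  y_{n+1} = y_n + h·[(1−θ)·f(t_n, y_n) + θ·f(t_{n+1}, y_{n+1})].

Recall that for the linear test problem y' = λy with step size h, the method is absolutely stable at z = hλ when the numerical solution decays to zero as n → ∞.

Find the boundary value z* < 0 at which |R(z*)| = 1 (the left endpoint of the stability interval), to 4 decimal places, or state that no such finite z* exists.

Set f=λy, z=hλ:
  y_{n+1} = y_n + z·[5/8·y_n + 3/8·y_{n+1}] ⇒ (1 − 3/8z)y_{n+1} = (1 + 5/8z)y_n
  so R(z) = (1 + 5/8z)/(1 − 3/8z).

Need |R(x)|<1, x<0.
x=-0.88: |R|=0.3383
R=−1: 1+5/8x = −1+3/8x ⇒ -1/4x=2 ⇒ x=2/(-1/4)=-8.0000
Confirm numerically:
  x=-7.492: |R|=0.96666 <1
  x=-7.049: |R|=0.93474 <1
  x=-6.952: |R|=0.92736 <1
  x=-6.154: |R|=0.86048 <1
  x=-8.549: |R|=1.03263 >1
  x=-8.476: |R|=1.02848 >1
  x=-8.382: |R|=1.02305 >1
Stable set (-8.0000, 0).

z* = -8.0000.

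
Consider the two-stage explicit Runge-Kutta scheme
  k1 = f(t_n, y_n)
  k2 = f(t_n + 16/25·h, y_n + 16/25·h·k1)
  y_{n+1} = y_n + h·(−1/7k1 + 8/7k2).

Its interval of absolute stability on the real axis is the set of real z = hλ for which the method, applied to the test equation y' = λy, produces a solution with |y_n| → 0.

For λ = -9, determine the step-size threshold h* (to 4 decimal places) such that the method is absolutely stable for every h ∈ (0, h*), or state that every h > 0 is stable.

With y'=λy (z=hλ):
  k1=λy_n ⇒ h·k1=z·y_n;  k2=λ(1+16/25z)y_n ⇒ h·k2=z(1+16/25z)y_n
  y_{n+1}/y_n = 1 − 1/7z + 8/7z(1+16/25z) = 1 + z + 128/175z²
  R(z) = 1 + z + 128/175z².

Solve |R(x)|<1 on ℝ⁻.
x=-1.59: |R|=1.2591
R=1: x+128/175x²=0 ⇒ x=−175/128=-1.3672; min R=1−1/(4·128/175)=0.6582>−1
Confirm numerically:
  x=-1.085: |R|=0.77606 <1
  x=-0.742: |R|=0.66070 <1
  x=-0.691: |R|=0.65824 <1
  x=-1.905: |R|=1.74937 >1
  x=-1.791: |R|=1.55519 >1
  x=-1.462: |R|=1.10139 >1
So |R|<1 on (-1.3672, 0).

(-1.3672,0); λ=-9 ⇒ h* = (175/128)/9 = 0.1519.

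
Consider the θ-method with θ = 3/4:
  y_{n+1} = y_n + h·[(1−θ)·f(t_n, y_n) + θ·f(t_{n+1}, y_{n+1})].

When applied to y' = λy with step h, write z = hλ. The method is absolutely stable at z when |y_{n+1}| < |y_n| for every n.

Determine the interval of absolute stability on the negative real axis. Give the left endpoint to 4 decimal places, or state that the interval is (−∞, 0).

unbounded; (−∞, 0).

Test eqn y'=λy, z=hλ:
  y_{n+1} = y_n + z·[1/4·y_n + 3/4·y_{n+1}] ⇒ (1 − 3/4z)y_{n+1} = (1 + 1/4z)y_n
  ⇒ R(z) = (1 + 1/4z)/(1 − 3/4z).

Need |R(x)|<1, x<0.
x=-1.13: |R|=0.3884
x=-2: |R|=0.2000
x=-10: |R|=0.1765
x=-100: |R|=0.3158
θ=3/4≥1/2 ⇒ |1+1/4x|<|1−3/4x| ∀x<0 ⇒ interval (−∞,0).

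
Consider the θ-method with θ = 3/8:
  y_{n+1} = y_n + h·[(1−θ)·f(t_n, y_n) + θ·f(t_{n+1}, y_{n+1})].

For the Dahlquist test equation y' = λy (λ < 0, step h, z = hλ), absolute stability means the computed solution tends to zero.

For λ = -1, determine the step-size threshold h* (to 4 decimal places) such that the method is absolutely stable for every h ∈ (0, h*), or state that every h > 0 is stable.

Test eqn y'=λy, z=hλ:
  y_{n+1} = y_n + z·[5/8·y_n + 3/8·y_{n+1}] ⇒ (1 − 3/8z)y_{n+1} = (1 + 5/8z)y_n
  R(z) = (1 + 5/8z)/(1 − 3/8z).

Find x<0 with |R(x)|<1.
x=-0.45: |R|=0.6150
R=−1: 1+5/8x = −1+3/8x ⇒ -1/4x=2 ⇒ x=2/(-1/4)=-8.0000
Confirm numerically:
  x=-7.971: |R|=0.99818 <1
  x=-6.867: |R|=0.92077 <1
  x=-5.136: |R|=0.75530 <1
  x=-8.254: |R|=1.01551 >1
  x=-8.177: |R|=1.01088 >1
  x=-8.095: |R|=1.00589 >1
Stable set (-8.0000, 0).

(-8.0000,0); λ=-1 ⇒ h* = (8)/1 = 8.0000.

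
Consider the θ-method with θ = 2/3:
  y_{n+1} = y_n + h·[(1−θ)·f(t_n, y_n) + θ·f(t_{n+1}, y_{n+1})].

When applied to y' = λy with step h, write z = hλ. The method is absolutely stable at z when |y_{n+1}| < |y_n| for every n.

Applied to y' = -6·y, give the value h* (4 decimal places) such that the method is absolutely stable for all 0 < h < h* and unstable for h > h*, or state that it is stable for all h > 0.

Set f=λy, z=hλ:
  y_{n+1} = y_n + z·[1/3·y_n + 2/3·y_{n+1}] ⇒ (1 − 2/3z)y_{n+1} = (1 + 1/3z)y_n
  ⇒ R(z) = (1 + 1/3z)/(1 − 2/3z).

Boundary: |R(x)|=1, x<0.
x=-1.2: |R|=0.3333
x=-2: |R|=0.1429
x=-10: |R|=0.3043
x=-100: |R|=0.4778
θ=2/3≥1/2 ⇒ |1+1/3x|<|1−2/3x| ∀x<0 ⇒ interval (−∞,0).

interval (−∞, 0). Any h>0 works for λ=-6.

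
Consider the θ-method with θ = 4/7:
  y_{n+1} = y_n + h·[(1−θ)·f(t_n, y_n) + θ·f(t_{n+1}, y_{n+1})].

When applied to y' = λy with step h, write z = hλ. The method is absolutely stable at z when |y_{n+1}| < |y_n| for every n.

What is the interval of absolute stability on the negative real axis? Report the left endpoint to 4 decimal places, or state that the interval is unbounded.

Test eqn y'=λy, z=hλ:
  y_{n+1} = y_n + z·[3/7·y_n + 4/7·y_{n+1}] ⇒ (1 − 4/7z)y_{n+1} = (1 + 3/7z)y_n
  ⇒ R(z) = (1 + 3/7z)/(1 − 4/7z).

Boundary: |R(x)|=1, x<0.
x=-1.22: |R|=0.2811
x=-2: |R|=0.0667
x=-10: |R|=0.4894
x=-100: |R|=0.7199
θ=4/7≥1/2 ⇒ |1+3/7x|<|1−4/7x| ∀x<0 ⇒ interval (−∞,0).

(−∞, 0) — no finite endpoint.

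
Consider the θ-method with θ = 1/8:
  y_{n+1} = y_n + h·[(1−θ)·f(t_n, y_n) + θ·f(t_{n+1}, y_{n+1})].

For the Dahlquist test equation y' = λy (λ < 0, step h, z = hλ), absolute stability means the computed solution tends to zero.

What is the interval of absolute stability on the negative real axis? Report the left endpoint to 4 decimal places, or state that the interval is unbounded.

(-2.6667, 0).

With y'=λy (z=hλ):
  y_{n+1} = y_n + z·[7/8·y_n + 1/8·y_{n+1}] ⇒ (1 − 1/8z)y_{n+1} = (1 + 7/8z)y_n
  ⇒ R(z) = (1 + 7/8z)/(1 − 1/8z).

Boundary: |R(x)|=1, x<0.
x=-1: |R|=0.1111
R=−1: 1+7/8x = −1+1/8x ⇒ -3/4x=2 ⇒ x=2/(-3/4)=-2.6667
Confirm numerically:
  x=-2.261: |R|=0.76279 <1
  x=-1.585: |R|=0.32290 <1
  x=-1.483: |R|=0.25108 <1
  x=-1.239: |R|=0.07284 <1
  x=-2.797: |R|=1.07243 >1
  x=-2.791: |R|=1.06913 >1
Stable set (-2.6667, 0).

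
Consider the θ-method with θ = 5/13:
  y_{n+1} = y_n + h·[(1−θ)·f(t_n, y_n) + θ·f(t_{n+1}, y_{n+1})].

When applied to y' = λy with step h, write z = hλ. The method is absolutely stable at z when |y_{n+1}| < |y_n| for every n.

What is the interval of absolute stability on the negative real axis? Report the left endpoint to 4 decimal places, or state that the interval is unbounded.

With y'=λy (z=hλ):
  y_{n+1} = y_n + z·[8/13·y_n + 5/13·y_{n+1}] ⇒ (1 − 5/13z)y_{n+1} = (1 + 8/13z)y_n
  Hence R(z) = (1 + 8/13z)/(1 − 5/13z).

Solve |R(x)|<1 on ℝ⁻.
x=-0.62: |R|=0.4994
R=−1: 1+8/13x = −1+5/13x ⇒ -3/13x=2 ⇒ x=2/(-3/13)=-8.6667
Confirm numerically:
  x=-8.487: |R|=0.99028 <1
  x=-7.165: |R|=0.90773 <1
  x=-6.806: |R|=0.88131 <1
  x=-9.197: |R|=1.02697 >1
  x=-9.057: |R|=1.02009 >1
  x=-8.800: |R|=1.00702 >1
Interval (-8.6667, 0).

(-8.6667, 0).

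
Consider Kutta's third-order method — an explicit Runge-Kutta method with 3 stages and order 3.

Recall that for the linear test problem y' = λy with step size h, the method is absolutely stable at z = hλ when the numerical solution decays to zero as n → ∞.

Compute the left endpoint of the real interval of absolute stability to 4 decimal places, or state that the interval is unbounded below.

On y'=λy, z=hλ:
  order 3, 3-stage ⇒ R(z)=1+z+z^2/2+z^3/6
  (e.g. R(-1.01)=0.32833, |R|=0.32833)

Boundary: |R(x)|=1, x<0.
x=-1.01: |R|=0.3283
|R(-1.43)|=0.1051 |R(-1.13)|=0.2680 |R(-1.1)|=0.2832
Bisect:
  x_lo=-2.9479 |R|=1.8724  x_hi=-0.3029 |R|=0.7383
  mid=-1.62539 |R|=0.02013 →hi
  mid=-2.28663 |R|=0.66497 →hi
  mid=-2.61725 |R|=1.18028 →lo
  mid=-2.45194 |R|=0.90278 →hi
  mid=-2.53460 |R|=1.03629 →lo
  mid=-2.49327 |R|=0.96826 →hi
  mid=-2.51393 |R|=1.00195 →lo
  mid=-2.50360 |R|=0.98503 →hi
  ...
  [-2.51280,-2.51264] ⇒ x*=-2.5127
So |R|<1 on (-2.5127, 0).

z* = -2.5127.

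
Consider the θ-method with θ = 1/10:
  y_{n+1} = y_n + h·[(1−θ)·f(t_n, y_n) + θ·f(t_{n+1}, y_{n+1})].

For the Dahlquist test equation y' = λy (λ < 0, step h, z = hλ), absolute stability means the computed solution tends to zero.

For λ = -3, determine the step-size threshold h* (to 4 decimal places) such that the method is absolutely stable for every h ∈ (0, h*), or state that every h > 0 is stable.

(-2.5000,0); λ=-3 ⇒ h* = (5/2)/3 = 0.8333.

Set f=λy, z=hλ:
  y_{n+1} = y_n + z·[9/10·y_n + 1/10·y_{n+1}] ⇒ (1 − 1/10z)y_{n+1} = (1 + 9/10z)y_n
  Hence R(z) = (1 + 9/10z)/(1 − 1/10z).

Solve |R(x)|<1 on ℝ⁻.
x=-0.54: |R|=0.4877
R=−1: 1+9/10x = −1+1/10x ⇒ -4/5x=2 ⇒ x=2/(-4/5)=-2.5000
Confirm numerically:
  x=-1.996: |R|=0.66389 <1
  x=-1.547: |R|=0.33974 <1
  x=-1.179: |R|=0.05466 <1
  x=-1.019: |R|=0.07523 <1
  x=-2.773: |R|=1.17099 >1
  x=-2.649: |R|=1.09424 >1
  x=-2.623: |R|=1.07795 >1
Stable set (-2.5000, 0).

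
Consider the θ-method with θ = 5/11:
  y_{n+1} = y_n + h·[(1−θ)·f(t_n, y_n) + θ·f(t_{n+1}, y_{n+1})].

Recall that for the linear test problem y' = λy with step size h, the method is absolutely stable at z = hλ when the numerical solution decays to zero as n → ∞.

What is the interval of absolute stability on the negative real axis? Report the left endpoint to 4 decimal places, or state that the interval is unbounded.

(-22.0000, 0).

Set f=λy, z=hλ:
  y_{n+1} = y_n + z·[6/11·y_n + 5/11·y_{n+1}] ⇒ (1 − 5/11z)y_{n+1} = (1 + 6/11z)y_n
  R(z) = (1 + 6/11z)/(1 − 5/11z).

Boundary: |R(x)|=1, x<0.
x=-1.52: |R|=0.1011
R=−1: 1+6/11x = −1+5/11x ⇒ -1/11x=2 ⇒ x=2/(-1/11)=-22.0000
Confirm numerically:
  x=-21.571: |R|=0.99639 <1
  x=-17.265: |R|=0.95135 <1
  x=-15.187: |R|=0.92163 <1
  x=-9.524: |R|=0.78717 <1
  x=-22.586: |R|=1.00473 >1
  x=-22.102: |R|=1.00084 >1
Interval (-22.0000, 0).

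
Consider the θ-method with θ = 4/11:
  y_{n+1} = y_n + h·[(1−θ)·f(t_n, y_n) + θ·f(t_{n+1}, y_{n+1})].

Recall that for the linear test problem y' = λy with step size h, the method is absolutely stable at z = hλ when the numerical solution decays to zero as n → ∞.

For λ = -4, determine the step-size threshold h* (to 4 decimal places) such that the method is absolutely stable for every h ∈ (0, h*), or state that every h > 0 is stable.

(-7.3333,0); λ=-4 ⇒ h* = (22/3)/4 = 1.8333.

On y'=λy, z=hλ:
  y_{n+1} = y_n + z·[7/11·y_n + 4/11·y_{n+1}] ⇒ (1 − 4/11z)y_{n+1} = (1 + 7/11z)y_n
  Hence R(z) = (1 + 7/11z)/(1 − 4/11z).

Need |R(x)|<1, x<0.
x=-0.81: |R|=0.3743
R=−1: 1+7/11x = −1+4/11x ⇒ -3/11x=2 ⇒ x=2/(-3/11)=-7.3333
Confirm numerically:
  x=-6.649: |R|=0.94539 <1
  x=-4.658: |R|=0.72914 <1
  x=-3.808: |R|=0.59683 <1
  x=-3.048: |R|=0.44567 <1
  x=-7.897: |R|=1.03971 >1
  x=-7.579: |R|=1.01784 >1
Stable set (-7.3333, 0).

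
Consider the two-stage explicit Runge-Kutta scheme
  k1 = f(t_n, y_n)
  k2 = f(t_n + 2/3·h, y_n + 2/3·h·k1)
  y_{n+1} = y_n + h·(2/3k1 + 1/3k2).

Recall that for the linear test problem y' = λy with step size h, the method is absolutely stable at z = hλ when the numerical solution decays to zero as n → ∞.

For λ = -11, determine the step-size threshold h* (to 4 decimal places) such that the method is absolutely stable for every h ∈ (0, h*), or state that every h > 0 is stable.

(-4.5000,0); λ=-11 ⇒ h* = (9/2)/11 = 0.4091.

Test eqn y'=λy, z=hλ:
  k1=λy_n ⇒ h·k1=z·y_n;  k2=λ(1+2/3z)y_n ⇒ h·k2=z(1+2/3z)y_n
  y_{n+1}/y_n = 1 + 2/3z + 1/3z(1+2/3z) = 1 + z + 2/9z²
  Hence R(z) = 1 + z + 2/9z².

Solve |R(x)|<1 on ℝ⁻.
x=-1.04: |R|=0.2004
R=1: x+2/9x²=0 ⇒ x=−9/2=-4.5000; min R=1−1/(4·2/9)=-0.1250>−1
Confirm numerically:
  x=-4.180: |R|=0.70276 <1
  x=-3.443: |R|=0.19128 <1
  x=-2.154: |R|=0.12295 <1
  x=-1.958: |R|=0.10605 <1
  x=-4.819: |R|=1.34161 >1
  x=-4.652: |R|=1.15713 >1
  x=-4.638: |R|=1.14223 >1
Stable set (-4.5000, 0).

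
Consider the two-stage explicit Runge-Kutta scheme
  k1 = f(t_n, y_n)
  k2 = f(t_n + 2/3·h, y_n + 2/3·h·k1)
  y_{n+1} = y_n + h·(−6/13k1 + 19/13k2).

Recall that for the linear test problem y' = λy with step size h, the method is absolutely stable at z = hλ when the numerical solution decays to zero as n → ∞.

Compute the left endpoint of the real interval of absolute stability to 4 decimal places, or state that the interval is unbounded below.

Test eqn y'=λy, z=hλ:
  k1=λy_n ⇒ h·k1=z·y_n;  k2=λ(1+2/3z)y_n ⇒ h·k2=z(1+2/3z)y_n
  y_{n+1}/y_n = 1 − 6/13z + 19/13z(1+2/3z) = 1 + z + 38/39z²
  R(z) = 1 + z + 38/39z².

Boundary: |R(x)|=1, x<0.
x=-0.39: |R|=0.7582
R=1: x+38/39x²=0 ⇒ x=−39/38=-1.0263; min R=1−1/(4·38/39)=0.7434>−1
Confirm numerically:
  x=-0.724: |R|=0.78674 <1
  x=-0.694: |R|=0.77529 <1
  x=-0.579: |R|=0.74765 <1
  x=-1.427: |R|=1.55712 >1
  x=-1.316: |R|=1.37145 >1
Stable set (-1.0263, 0).

z* = -1.0263.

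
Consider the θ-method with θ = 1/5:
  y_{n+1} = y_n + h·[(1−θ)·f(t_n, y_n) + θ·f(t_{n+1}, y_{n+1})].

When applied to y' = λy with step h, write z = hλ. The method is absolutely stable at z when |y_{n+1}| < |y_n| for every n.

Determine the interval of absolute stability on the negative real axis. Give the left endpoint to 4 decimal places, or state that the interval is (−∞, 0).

(-3.3333, 0).

Set f=λy, z=hλ:
  y_{n+1} = y_n + z·[4/5·y_n + 1/5·y_{n+1}] ⇒ (1 − 1/5z)y_{n+1} = (1 + 4/5z)y_n
  Hence R(z) = (1 + 4/5z)/(1 − 1/5z).

Need |R(x)|<1, x<0.
x=-1.36: |R|=0.0692
R=−1: 1+4/5x = −1+1/5x ⇒ -3/5x=2 ⇒ x=2/(-3/5)=-3.3333
Confirm numerically:
  x=-3.132: |R|=0.92573 <1
  x=-2.213: |R|=0.53404 <1
  x=-1.963: |R|=0.40959 <1
  x=-1.470: |R|=0.13601 <1
  x=-3.415: |R|=1.02911 >1
  x=-3.397: |R|=1.02275 >1
So |R|<1 on (-3.3333, 0).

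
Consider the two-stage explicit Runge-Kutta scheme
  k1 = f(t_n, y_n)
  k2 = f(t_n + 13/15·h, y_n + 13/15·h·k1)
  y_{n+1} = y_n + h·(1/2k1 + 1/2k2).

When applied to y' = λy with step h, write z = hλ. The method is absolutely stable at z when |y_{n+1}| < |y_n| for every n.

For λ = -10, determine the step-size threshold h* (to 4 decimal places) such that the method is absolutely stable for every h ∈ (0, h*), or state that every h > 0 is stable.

(-2.3077,0); λ=-10 ⇒ h* = (30/13)/10 = 0.2308.

On y'=λy, z=hλ:
  k1=λy_n ⇒ h·k1=z·y_n;  k2=λ(1+13/15z)y_n ⇒ h·k2=z(1+13/15z)y_n
  y_{n+1}/y_n = 1 + 1/2z + 1/2z(1+13/15z) = 1 + z + 13/30z²
  so R(z) = 1 + z + 13/30z².

Boundary: |R(x)|=1, x<0.
x=-1.4: |R|=0.4493
R=1: x+13/30x²=0 ⇒ x=−30/13=-2.3077; min R=1−1/(4·13/30)=0.4231>−1
Confirm numerically:
  x=-1.678: |R|=0.54213 <1
  x=-1.551: |R|=0.49143 <1
  x=-1.058: |R|=0.42706 <1
  x=-2.732: |R|=1.50232 >1
  x=-2.640: |R|=1.38016 >1
  x=-2.532: |R|=1.24611 >1
Stable set (-2.3077, 0).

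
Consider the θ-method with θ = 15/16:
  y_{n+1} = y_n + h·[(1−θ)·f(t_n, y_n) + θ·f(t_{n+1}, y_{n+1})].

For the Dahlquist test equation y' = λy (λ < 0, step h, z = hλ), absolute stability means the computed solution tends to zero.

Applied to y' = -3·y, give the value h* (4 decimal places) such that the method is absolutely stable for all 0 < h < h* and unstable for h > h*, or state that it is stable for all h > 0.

With y'=λy (z=hλ):
  y_{n+1} = y_n + z·[1/16·y_n + 15/16·y_{n+1}] ⇒ (1 − 15/16z)y_{n+1} = (1 + 1/16z)y_n
  ⇒ R(z) = (1 + 1/16z)/(1 − 15/16z).

Boundary: |R(x)|=1, x<0.
x=-1.2: |R|=0.4353
x=-2: |R|=0.3043
x=-10: |R|=0.0361
x=-100: |R|=0.0554
θ=15/16≥1/2 ⇒ |1+1/16x|<|1−15/16x| ∀x<0 ⇒ stable on all of ℝ⁻.

interval (−∞, 0). Any h>0 works for λ=-3.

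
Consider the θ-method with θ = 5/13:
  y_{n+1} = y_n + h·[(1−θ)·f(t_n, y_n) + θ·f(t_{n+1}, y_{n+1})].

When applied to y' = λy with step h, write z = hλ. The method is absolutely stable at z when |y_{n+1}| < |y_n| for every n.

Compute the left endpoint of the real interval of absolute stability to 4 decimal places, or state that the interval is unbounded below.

z* = -8.6667.

On y'=λy, z=hλ:
  y_{n+1} = y_n + z·[8/13·y_n + 5/13·y_{n+1}] ⇒ (1 − 5/13z)y_{n+1} = (1 + 8/13z)y_n
  so R(z) = (1 + 8/13z)/(1 − 5/13z).

Need |R(x)|<1, x<0.
x=-0.58: |R|=0.5258
R=−1: 1+8/13x = −1+5/13x ⇒ -3/13x=2 ⇒ x=2/(-3/13)=-8.6667
Confirm numerically:
  x=-6.385: |R|=0.84763 <1
  x=-4.705: |R|=0.67461 <1
  x=-4.581: |R|=0.65863 <1
  x=-9.210: |R|=1.02760 >1
  x=-8.800: |R|=1.00702 >1
  x=-8.783: |R|=1.00613 >1
So |R|<1 on (-8.6667, 0).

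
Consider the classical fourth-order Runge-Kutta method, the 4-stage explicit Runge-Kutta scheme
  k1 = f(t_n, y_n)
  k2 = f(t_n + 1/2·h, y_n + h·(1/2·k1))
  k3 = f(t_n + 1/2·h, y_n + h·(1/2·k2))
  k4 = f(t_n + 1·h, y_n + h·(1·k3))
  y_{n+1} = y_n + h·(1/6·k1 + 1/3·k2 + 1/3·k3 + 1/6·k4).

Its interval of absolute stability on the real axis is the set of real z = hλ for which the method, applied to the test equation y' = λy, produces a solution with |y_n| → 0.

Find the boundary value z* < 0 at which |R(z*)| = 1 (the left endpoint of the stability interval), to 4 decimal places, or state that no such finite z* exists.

z* = -2.7853.

With y'=λy (z=hλ):
  order 4, 4-stage ⇒ R(z)=1+z+z^2/2+z^3/6+z^4/24
  (e.g. R(-0.98)=0.38177, |R|=0.38177)

Boundary: |R(x)|=1, x<0.
x=-0.98: |R|=0.3818
|R(-3.13)|=1.6569 |R(-2.1)|=0.3718 |R(-0.94)|=0.3959
Bisect:
  x_lo=-3.4249 |R|=2.4775  x_hi=-0.3400 |R|=0.7118
  mid=-1.88248 |R|=0.30080 →hi
  mid=-2.65371 |R|=0.81907 →hi
  mid=-3.03933 |R|=1.45560 →lo
  mid=-2.84652 |R|=1.09630 →lo
  mid=-2.75011 |R|=0.94824 →hi
  mid=-2.79832 |R|=1.01981 →lo
  mid=-2.77422 |R|=0.98343 →hi
  mid=-2.78627 |R|=1.00147 →lo
  ...
  [-2.78532,-2.78514] ⇒ x*=-2.7853
So |R|<1 on (-2.7853, 0).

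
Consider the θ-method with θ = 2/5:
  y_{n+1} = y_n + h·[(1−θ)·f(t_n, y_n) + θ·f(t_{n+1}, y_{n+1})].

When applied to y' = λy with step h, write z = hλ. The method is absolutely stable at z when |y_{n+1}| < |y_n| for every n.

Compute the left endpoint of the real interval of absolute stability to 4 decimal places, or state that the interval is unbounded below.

left endpoint -10.0000.

Set f=λy, z=hλ:
  y_{n+1} = y_n + z·[3/5·y_n + 2/5·y_{n+1}] ⇒ (1 − 2/5z)y_{n+1} = (1 + 3/5z)y_n
  Hence R(z) = (1 + 3/5z)/(1 − 2/5z).

Find x<0 with |R(x)|<1.
x=-1.42: |R|=0.0944
R=−1: 1+3/5x = −1+2/5x ⇒ -1/5x=2 ⇒ x=2/(-1/5)=-10.0000
Confirm numerically:
  x=-9.683: |R|=0.98699 <1
  x=-9.213: |R|=0.96640 <1
  x=-7.240: |R|=0.85832 <1
  x=-10.483: |R|=1.01860 >1
  x=-10.215: |R|=1.00845 >1
Interval (-10.0000, 0).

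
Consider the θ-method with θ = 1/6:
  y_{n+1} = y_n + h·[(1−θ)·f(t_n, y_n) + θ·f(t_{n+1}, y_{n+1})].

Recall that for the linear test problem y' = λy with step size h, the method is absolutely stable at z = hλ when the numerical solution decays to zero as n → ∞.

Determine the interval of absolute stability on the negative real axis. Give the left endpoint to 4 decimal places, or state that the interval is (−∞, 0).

With y'=λy (z=hλ):
  y_{n+1} = y_n + z·[5/6·y_n + 1/6·y_{n+1}] ⇒ (1 − 1/6z)y_{n+1} = (1 + 5/6z)y_n
  R(z) = (1 + 5/6z)/(1 − 1/6z).

Boundary: |R(x)|=1, x<0.
x=-0.65: |R|=0.4135
R=−1: 1+5/6x = −1+1/6x ⇒ -2/3x=2 ⇒ x=2/(-2/3)=-3.0000
Confirm numerically:
  x=-2.827: |R|=0.92160 <1
  x=-2.596: |R|=0.81201 <1
  x=-1.681: |R|=0.31311 <1
  x=-1.530: |R|=0.21912 <1
  x=-3.582: |R|=1.24296 >1
  x=-3.256: |R|=1.11063 >1
  x=-3.185: |R|=1.08057 >1
So |R|<1 on (-3.0000, 0).

z∈(-3.0000,0).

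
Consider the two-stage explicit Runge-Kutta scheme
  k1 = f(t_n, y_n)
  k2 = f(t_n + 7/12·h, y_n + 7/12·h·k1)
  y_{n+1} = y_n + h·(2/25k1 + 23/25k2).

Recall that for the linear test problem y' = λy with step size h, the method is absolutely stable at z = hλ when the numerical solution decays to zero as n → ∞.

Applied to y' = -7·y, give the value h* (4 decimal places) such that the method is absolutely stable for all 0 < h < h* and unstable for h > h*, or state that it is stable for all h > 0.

Test eqn y'=λy, z=hλ:
  k1=λy_n ⇒ h·k1=z·y_n;  k2=λ(1+7/12z)y_n ⇒ h·k2=z(1+7/12z)y_n
  y_{n+1}/y_n = 1 + 2/25z + 23/25z(1+7/12z) = 1 + z + 161/300z²
  so R(z) = 1 + z + 161/300z².

Find x<0 with |R(x)|<1.
x=-1.53: |R|=0.7263
R=1: x+161/300x²=0 ⇒ x=−300/161=-1.8634; min R=1−1/(4·161/300)=0.5342>−1
Confirm numerically:
  x=-1.806: |R|=0.94441 <1
  x=-1.736: |R|=0.88135 <1
  x=-1.468: |R|=0.68853 <1
  x=-1.212: |R|=0.57633 <1
  x=-2.390: |R|=1.67549 >1
  x=-2.081: |R|=1.24307 >1
  x=-1.967: |R|=1.10941 >1
So |R|<1 on (-1.8634, 0).

(-1.8634,0); λ=-7 ⇒ h* = (300/161)/7 = 0.2662.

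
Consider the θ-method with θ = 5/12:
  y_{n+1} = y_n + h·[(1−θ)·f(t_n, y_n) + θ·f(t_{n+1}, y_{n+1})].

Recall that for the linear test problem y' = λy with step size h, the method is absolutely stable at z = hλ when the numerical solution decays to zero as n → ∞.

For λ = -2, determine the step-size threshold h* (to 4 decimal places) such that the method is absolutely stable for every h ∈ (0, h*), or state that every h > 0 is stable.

(-12.0000,0); λ=-2 ⇒ h* = (12)/2 = 6.0000.

With y'=λy (z=hλ):
  y_{n+1} = y_n + z·[7/12·y_n + 5/12·y_{n+1}] ⇒ (1 − 5/12z)y_{n+1} = (1 + 7/12z)y_n
  ⇒ R(z) = (1 + 7/12z)/(1 − 5/12z).

Boundary: |R(x)|=1, x<0.
x=-0.96: |R|=0.3143
R=−1: 1+7/12x = −1+5/12x ⇒ -1/6x=2 ⇒ x=2/(-1/6)=-12.0000
Confirm numerically:
  x=-11.245: |R|=0.97787 <1
  x=-10.671: |R|=0.95933 <1
  x=-6.726: |R|=0.76884 <1
  x=-12.272: |R|=1.00742 >1
  x=-12.179: |R|=1.00491 >1
  x=-12.136: |R|=1.00374 >1
Stable set (-12.0000, 0).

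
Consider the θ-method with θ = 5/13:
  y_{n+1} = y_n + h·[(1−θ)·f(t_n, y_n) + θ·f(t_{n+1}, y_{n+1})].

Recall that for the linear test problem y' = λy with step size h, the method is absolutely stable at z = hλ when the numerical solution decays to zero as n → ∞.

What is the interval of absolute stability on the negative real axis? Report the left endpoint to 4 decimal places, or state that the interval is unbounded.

z∈(-8.6667,0).

On y'=λy, z=hλ:
  y_{n+1} = y_n + z·[8/13·y_n + 5/13·y_{n+1}] ⇒ (1 − 5/13z)y_{n+1} = (1 + 8/13z)y_n
  R(z) = (1 + 8/13z)/(1 − 5/13z).

Boundary: |R(x)|=1, x<0.
x=-1.36: |R|=0.1071
R=−1: 1+8/13x = −1+5/13x ⇒ -3/13x=2 ⇒ x=2/(-3/13)=-8.6667
Confirm numerically:
  x=-8.448: |R|=0.98812 <1
  x=-7.427: |R|=0.92582 <1
  x=-5.032: |R|=0.71426 <1
  x=-4.192: |R|=0.60471 <1
  x=-8.940: |R|=1.01421 >1
  x=-8.719: |R|=1.00277 >1
  x=-8.694: |R|=1.00145 >1
So |R|<1 on (-8.6667, 0).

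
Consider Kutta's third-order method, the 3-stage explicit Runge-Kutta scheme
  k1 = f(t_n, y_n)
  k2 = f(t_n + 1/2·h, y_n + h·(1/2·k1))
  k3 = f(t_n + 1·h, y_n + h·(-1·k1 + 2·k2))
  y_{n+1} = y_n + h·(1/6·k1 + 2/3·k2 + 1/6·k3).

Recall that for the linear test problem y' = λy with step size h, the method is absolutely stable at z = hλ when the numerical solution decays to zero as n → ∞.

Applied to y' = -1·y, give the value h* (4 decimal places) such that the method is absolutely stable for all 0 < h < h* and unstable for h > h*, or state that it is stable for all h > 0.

On y'=λy, z=hλ:
  order 3, 3-stage ⇒ R(z)=1+z+z^2/2+z^3/6
  (e.g. R(-0.8)=0.43467, |R|=0.43467)

Boundary: |R(x)|=1, x<0.
x=-0.8: |R|=0.4347
|R(-1.46)|=0.0871 |R(-1.15)|=0.2578 |R(-0.8)|=0.4347
Bisect:
  x_lo=-3.3718 |R|=3.0762  x_hi=-0.0764 |R|=0.9264
  mid=-1.72409 |R|=0.09198 →hi
  mid=-2.54793 |R|=1.05879 →lo
  mid=-2.13601 |R|=0.47901 →hi
  mid=-2.34197 |R|=0.74044 →hi
  mid=-2.44495 |R|=0.89196 →hi
  mid=-2.49644 |R|=0.97339 →hi
  mid=-2.52219 |R|=1.01559 →lo
  mid=-2.50931 |R|=0.99436 →hi
  mid=-2.51575 |R|=1.00495 →lo
  ...
  [-2.51293,-2.51273] ⇒ x*=-2.5127
Stable set (-2.5127, 0).

(-2.5127,0); λ=-1 ⇒ h* = 2.5127.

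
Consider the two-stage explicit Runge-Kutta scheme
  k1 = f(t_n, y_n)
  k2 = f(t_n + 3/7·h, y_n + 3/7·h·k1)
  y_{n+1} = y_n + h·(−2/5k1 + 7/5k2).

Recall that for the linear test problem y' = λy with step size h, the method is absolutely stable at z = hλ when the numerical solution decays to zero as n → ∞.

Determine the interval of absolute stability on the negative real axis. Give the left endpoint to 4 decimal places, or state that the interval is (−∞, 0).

Test eqn y'=λy, z=hλ:
  k1=λy_n ⇒ h·k1=z·y_n;  k2=λ(1+3/7z)y_n ⇒ h·k2=z(1+3/7z)y_n
  y_{n+1}/y_n = 1 − 2/5z + 7/5z(1+3/7z) = 1 + z + 3/5z²
  ⇒ R(z) = 1 + z + 3/5z².

Need |R(x)|<1, x<0.
x=-1.3: |R|=0.7140
R=1: x+3/5x²=0 ⇒ x=−5/3=-1.6667; min R=1−1/(4·3/5)=0.5833>−1
Confirm numerically:
  x=-1.286: |R|=0.70628 <1
  x=-0.878: |R|=0.58453 <1
  x=-0.716: |R|=0.59159 <1
  x=-2.083: |R|=1.52033 >1
  x=-1.878: |R|=1.23813 >1
Stable set (-1.6667, 0).

(-1.6667, 0).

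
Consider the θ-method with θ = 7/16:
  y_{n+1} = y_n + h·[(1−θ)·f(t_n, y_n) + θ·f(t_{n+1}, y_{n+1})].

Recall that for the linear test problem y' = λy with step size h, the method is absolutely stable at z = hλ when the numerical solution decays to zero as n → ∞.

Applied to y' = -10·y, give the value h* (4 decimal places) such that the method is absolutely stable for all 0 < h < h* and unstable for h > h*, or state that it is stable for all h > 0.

(-16.0000,0); λ=-10 ⇒ h* = (16)/10 = 1.6000.

With y'=λy (z=hλ):
  y_{n+1} = y_n + z·[9/16·y_n + 7/16·y_{n+1}] ⇒ (1 − 7/16z)y_{n+1} = (1 + 9/16z)y_n
  ⇒ R(z) = (1 + 9/16z)/(1 − 7/16z).

Need |R(x)|<1, x<0.
x=-0.6: |R|=0.5248
R=−1: 1+9/16x = −1+7/16x ⇒ -1/8x=2 ⇒ x=2/(-1/8)=-16.0000
Confirm numerically:
  x=-12.165: |R|=0.92418 <1
  x=-11.354: |R|=0.90268 <1
  x=-8.658: |R|=0.80832 <1
  x=-7.354: |R|=0.74374 <1
  x=-16.525: |R|=1.00797 >1
  x=-16.186: |R|=1.00288 >1
So |R|<1 on (-16.0000, 0).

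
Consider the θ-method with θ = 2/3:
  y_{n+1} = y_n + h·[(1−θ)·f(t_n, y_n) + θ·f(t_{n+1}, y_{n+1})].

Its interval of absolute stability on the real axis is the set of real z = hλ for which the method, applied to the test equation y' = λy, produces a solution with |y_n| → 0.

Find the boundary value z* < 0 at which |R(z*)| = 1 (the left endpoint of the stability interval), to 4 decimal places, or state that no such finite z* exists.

With y'=λy (z=hλ):
  y_{n+1} = y_n + z·[1/3·y_n + 2/3·y_{n+1}] ⇒ (1 − 2/3z)y_{n+1} = (1 + 1/3z)y_n
  R(z) = (1 + 1/3z)/(1 − 2/3z).

Need |R(x)|<1, x<0.
x=-1.65: |R|=0.2143
x=-2: |R|=0.1429
x=-10: |R|=0.3043
x=-100: |R|=0.4778
θ=2/3≥1/2 ⇒ |1+1/3x|<|1−2/3x| ∀x<0 ⇒ stable on all of ℝ⁻.

(−∞, 0) — no finite endpoint.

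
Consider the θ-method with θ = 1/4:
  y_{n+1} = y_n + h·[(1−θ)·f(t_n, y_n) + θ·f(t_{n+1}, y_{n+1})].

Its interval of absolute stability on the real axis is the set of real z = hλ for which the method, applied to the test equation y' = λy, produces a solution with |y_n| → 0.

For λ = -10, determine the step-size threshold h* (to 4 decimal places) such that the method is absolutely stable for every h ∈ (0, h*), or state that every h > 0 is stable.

Test eqn y'=λy, z=hλ:
  y_{n+1} = y_n + z·[3/4·y_n + 1/4·y_{n+1}] ⇒ (1 − 1/4z)y_{n+1} = (1 + 3/4z)y_n
  so R(z) = (1 + 3/4z)/(1 − 1/4z).

Need |R(x)|<1, x<0.
x=-0.94: |R|=0.2389
R=−1: 1+3/4x = −1+1/4x ⇒ -1/2x=2 ⇒ x=2/(-1/2)=-4.0000
Confirm numerically:
  x=-3.702: |R|=0.92262 <1
  x=-3.023: |R|=0.72177 <1
  x=-2.441: |R|=0.51591 <1
  x=-1.946: |R|=0.30912 <1
  x=-4.573: |R|=1.13368 >1
  x=-4.457: |R|=1.10808 >1
Stable set (-4.0000, 0).

(-4.0000,0); λ=-10 ⇒ h* = (4)/10 = 0.4000.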